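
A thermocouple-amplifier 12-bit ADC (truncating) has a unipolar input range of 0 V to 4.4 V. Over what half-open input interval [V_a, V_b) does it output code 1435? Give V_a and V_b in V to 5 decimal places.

LSB = 4.4/2^12 = 1.074 mV.
V_a = V_low + 1435·LSB = 1.5415 V; V_b = V_low + 1436·LSB = 1.54258 V.

[1.54150 V, 1.54258 V)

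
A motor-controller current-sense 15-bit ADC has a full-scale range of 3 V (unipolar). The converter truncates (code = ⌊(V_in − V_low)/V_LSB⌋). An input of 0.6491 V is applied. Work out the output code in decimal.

Full-scale span = 3 V; LSB = 3/2^15 = 91.55 µV.
(0.6491 − 0) / 9.15527e-05 = 7089.903 LSBs.
⌊·⌋(7089.903) = 7089.

code 7089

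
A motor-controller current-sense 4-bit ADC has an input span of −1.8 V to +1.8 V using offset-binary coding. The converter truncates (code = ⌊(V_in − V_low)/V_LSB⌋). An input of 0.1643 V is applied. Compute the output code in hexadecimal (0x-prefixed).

LSB = 3.6 V / 16 = 225.000 mV.
(V_in − V_low)/LSB = (0.1643 − (−1.8)) / 0.225 = 8.730.
So the output code is 8.
In hexadecimal (0x-prefixed): 0x8.

code 0x8 (decimal 8)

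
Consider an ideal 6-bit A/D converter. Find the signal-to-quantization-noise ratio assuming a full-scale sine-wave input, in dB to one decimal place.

SNR ≈ 6.02·N + 1.76 dB = 6.02·6 + 1.76 = 37.88 dB.

37.9 dB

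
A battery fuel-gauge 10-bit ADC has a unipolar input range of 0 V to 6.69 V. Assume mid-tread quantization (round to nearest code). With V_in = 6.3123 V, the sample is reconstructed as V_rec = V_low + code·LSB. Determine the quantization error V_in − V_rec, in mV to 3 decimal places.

1.226 mV

LSB = 6.69/2^10 = 6.533 mV.
(V_in − V_low)/LSB = (6.3123 − 0)/0.0065332 = 966.1876 → code 966 (round).
Code 966 maps back to 0 + 966×0.0065332 V = 6.3110742 V.
Difference: 0.00122578 V → 1.226 mV.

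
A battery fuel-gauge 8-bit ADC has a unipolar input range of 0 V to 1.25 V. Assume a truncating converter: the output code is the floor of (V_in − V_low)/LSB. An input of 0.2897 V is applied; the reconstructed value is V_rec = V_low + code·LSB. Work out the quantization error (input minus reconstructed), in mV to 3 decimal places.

1.614 mV

One LSB is 1.25 V / 256 = 4.883 mV.
(0.2897 − 0)/0.00488281 = 59.3306; ⌊·⌋ gives code 59.
V_rec = 0 + 59·0.00488281 = 0.28808594 V.
Difference: 0.00161406 V → 1.614 mV.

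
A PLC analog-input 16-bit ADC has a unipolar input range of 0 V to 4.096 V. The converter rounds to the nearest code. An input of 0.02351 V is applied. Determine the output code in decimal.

code 376

Full-scale span = 4.096 V; LSB = 4.096/2^16 = 62.50 µV.
(V_in − V_low)/LSB = (0.02351 − 0) / 6.25e-05 = 376.160.
Round → code 376.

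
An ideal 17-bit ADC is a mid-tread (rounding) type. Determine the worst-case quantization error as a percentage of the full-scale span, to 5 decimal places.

0.00038 %

Rounding → worst-case error = ½ LSB = V_FS/2^18, so 100/262144 = 0.00038147 % of full scale.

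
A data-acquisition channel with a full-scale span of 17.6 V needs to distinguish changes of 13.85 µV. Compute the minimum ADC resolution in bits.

21 bits

Number of steps required ≥ 17.6 V / 13.85 µV = 1270758.12.
Need 2^N ≥ 1270758.12; 2^20 = 1048576, 2^21 = 2097152.
Minimum N = 21.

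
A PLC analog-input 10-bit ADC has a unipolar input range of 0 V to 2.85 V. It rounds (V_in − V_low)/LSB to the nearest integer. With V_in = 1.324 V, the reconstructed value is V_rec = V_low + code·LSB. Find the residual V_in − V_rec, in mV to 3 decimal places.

Step size: 2.85 V ÷ 2^10 = 2.783 mV.
Scaled input = 475.7109 LSBs, so code = 476.
V_rec = 0 + 476·0.0027832 = 1.3248047 V.
Difference: -0.000804687 V → -0.805 mV.

-0.805 mV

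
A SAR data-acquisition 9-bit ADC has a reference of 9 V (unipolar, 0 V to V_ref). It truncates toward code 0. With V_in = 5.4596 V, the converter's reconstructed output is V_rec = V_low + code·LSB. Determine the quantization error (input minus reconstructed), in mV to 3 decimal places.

10.381 mV

LSB = 9/2^9 = 17.578 mV.
Scaled input = 310.5906 LSBs, so code = 310.
Code 310 maps back to 0 + 310×0.0175781 V = 5.4492188 V.
Error = 5.4596 − 5.4492188 = 0.0103812 V = 10.381 mV.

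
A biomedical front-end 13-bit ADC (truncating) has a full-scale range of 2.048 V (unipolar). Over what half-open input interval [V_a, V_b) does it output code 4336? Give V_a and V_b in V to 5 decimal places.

[1.08400 V, 1.08425 V)

LSB = 2.048/2^13 = 250.00 µV.
V_a = V_low + 4336·LSB = 1.084 V; V_b = V_low + 4337·LSB = 1.08425 V.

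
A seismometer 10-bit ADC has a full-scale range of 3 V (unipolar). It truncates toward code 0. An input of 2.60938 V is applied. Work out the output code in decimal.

With 1024 levels over 3 V, one step is 2.930 mV.
(2.60938 − 0) / 0.00292969 = 890.668 LSBs.
So the output code is 890.

code 890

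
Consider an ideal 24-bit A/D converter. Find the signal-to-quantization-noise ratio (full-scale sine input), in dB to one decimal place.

SNR ≈ 6.02·N + 1.76 dB = 6.02·24 + 1.76 = 146.24 dB.

146.2 dB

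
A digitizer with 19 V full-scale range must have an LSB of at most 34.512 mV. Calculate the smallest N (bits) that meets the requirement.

Number of steps required ≥ 19 V / 34.512 mV = 550.53.
Need 2^N ≥ 550.53; 2^9 = 512, 2^10 = 1024.
Minimum N = 10.

10 bits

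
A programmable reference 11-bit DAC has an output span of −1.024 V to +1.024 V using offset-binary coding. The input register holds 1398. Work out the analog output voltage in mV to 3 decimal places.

LSB = 2.048 V / 2^11 = 1.000 mV.
V_out = (−1.024) + 1398 × 0.001 V = 0.374 V.
= 374.000 mV.

374.000 mV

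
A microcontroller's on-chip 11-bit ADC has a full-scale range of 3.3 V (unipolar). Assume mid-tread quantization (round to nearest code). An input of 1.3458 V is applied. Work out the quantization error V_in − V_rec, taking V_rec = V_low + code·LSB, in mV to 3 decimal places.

Step size: 3.3 V ÷ 2^11 = 1.611 mV.
(1.3458 − 0)/0.00161133 = 835.2116; round gives code 835.
Code 835 maps back to 0 + 835×0.00161133 V = 1.345459 V.
Error = 1.3458 − 1.345459 = 0.000341016 V = 0.341 mV.

0.341 mV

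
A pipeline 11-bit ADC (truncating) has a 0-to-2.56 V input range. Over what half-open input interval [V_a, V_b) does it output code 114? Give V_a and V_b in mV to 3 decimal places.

LSB = 2.56/2^11 = 1.250 mV.
V_a = V_low + 114·LSB = 0.1425 V; V_b = V_low + 115·LSB = 0.14375 V.

[142.500 mV, 143.750 mV)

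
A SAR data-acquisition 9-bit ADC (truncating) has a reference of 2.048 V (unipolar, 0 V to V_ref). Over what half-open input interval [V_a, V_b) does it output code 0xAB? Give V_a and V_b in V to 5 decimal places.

[0.68400 V, 0.68800 V)

LSB = 2.048/2^9 = 4.000 mV.
Code 0xAB = 171 decimal.
V_a = V_low + 171·LSB = 0.684 V; V_b = V_low + 172·LSB = 0.688 V.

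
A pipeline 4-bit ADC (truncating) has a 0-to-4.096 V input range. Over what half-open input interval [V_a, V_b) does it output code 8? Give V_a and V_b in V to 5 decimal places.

LSB = 4.096/2^4 = 256.000 mV.
V_a = V_low + 8·LSB = 2.048 V; V_b = V_low + 9·LSB = 2.304 V.

[2.04800 V, 2.30400 V)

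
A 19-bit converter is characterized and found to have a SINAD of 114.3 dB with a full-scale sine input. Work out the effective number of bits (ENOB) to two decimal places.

ENOB = (SINAD − 1.76) / 6.02 = (114.3 − 1.76)/6.02 = 18.694.

18.69 bits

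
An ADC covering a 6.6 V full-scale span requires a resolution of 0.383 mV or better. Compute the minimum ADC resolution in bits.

15 bits

Number of steps required ≥ 6.6 V / 0.383 mV = 17232.38.
Need 2^N ≥ 17232.38; 2^14 = 16384, 2^15 = 32768.
Minimum N = 15.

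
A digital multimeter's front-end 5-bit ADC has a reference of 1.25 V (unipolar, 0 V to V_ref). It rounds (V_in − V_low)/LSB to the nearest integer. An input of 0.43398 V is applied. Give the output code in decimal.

code 11

Full-scale span = 1.25 V; LSB = 1.25/2^5 = 39.062 mV.
(0.43398 − 0) / 0.0390625 = 11.110 LSBs.
So the output code is 11.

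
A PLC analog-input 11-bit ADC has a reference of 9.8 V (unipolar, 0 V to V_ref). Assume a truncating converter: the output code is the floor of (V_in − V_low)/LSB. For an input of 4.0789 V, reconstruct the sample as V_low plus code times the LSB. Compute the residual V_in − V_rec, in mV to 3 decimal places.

1.947 mV

LSB = 9.8/2^11 = 4.785 mV.
Scaled input = 852.4069 LSBs, so code = 852.
Reconstructed: 4.0769531 V.
V_in − V_rec = 0.00194688 V = 1.947 mV.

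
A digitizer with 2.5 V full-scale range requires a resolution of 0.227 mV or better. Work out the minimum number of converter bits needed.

14 bits

Number of steps required ≥ 2.5 V / 0.227 mV = 11013.22.
Need 2^N ≥ 11013.22; 2^13 = 8192, 2^14 = 16384.
Minimum N = 14.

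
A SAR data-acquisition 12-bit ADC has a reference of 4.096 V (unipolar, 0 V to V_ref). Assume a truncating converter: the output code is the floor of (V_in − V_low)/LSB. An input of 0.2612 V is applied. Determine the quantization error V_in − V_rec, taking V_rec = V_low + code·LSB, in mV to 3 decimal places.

LSB = 4.096/2^12 = 1.000 mV.
Scaled input = 261.2000 LSBs, so code = 261.
V_rec = 0 + 261·0.001 = 0.261 V.
Error = 0.2612 − 0.261 = 0.0002 V = 0.200 mV.

0.200 mV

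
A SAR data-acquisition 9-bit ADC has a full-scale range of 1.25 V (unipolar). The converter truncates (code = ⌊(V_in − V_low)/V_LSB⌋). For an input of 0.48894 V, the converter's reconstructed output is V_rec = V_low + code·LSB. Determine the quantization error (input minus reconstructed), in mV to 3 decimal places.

One LSB is 1.25 V / 512 = 2.441 mV.
(V_in − V_low)/LSB = (0.48894 − 0)/0.00244141 = 200.2698 → code 200 (floor).
V_rec = 0 + 200·0.00244141 = 0.48828125 V.
V_in − V_rec = 0.00065875 V = 0.659 mV.

0.659 mV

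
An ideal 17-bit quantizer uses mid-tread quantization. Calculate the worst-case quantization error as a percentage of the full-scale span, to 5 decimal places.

Rounding → worst-case error = ½ LSB = V_FS/2^18, so 100/262144 = 0.00038147 % of full scale.

0.00038 %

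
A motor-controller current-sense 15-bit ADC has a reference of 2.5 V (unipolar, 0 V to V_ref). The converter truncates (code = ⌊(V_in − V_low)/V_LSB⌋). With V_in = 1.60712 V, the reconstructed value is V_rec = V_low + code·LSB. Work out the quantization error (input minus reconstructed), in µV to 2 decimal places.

64.34 µV

LSB = 2.5/2^15 = 76.29 µV.
(V_in − V_low)/LSB = (1.60712 − 0)/7.62939e-05 = 21064.8433 → code 21064 (floor).
Code 21064 maps back to 0 + 21064×7.62939e-05 V = 1.6070557 V.
V_in − V_rec = 6.43359e-05 V = 64.34 µV.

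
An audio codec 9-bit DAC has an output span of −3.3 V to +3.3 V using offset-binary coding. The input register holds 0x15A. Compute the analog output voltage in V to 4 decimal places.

LSB = 6.6 V / 2^9 = 12.891 mV.
Code 0x15A = 346 decimal.
V_out = (−3.3) + 346 × 0.0128906 V = 1.16016 V.

1.1602 V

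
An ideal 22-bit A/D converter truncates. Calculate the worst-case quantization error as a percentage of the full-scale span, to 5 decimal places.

0.00002 %

Truncating → worst-case error = 1 LSB = V_FS/2^22, so 100/4194304 = 2.38419e-05 % of full scale.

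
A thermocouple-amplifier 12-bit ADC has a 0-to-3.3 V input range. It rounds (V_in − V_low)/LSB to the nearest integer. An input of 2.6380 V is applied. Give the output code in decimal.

code 3274

LSB = 3.3 V / 4096 = 0.806 mV.
(2.6380 − 0) / 0.000805664 = 3274.318 LSBs.
So the output code is 3274.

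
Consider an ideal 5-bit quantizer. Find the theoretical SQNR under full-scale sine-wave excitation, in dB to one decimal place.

SNR ≈ 6.02·N + 1.76 dB = 6.02·5 + 1.76 = 31.86 dB.

31.9 dB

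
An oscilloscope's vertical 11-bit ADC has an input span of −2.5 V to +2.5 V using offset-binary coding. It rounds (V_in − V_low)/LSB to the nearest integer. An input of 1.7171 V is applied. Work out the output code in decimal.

code 1727

LSB = 5 V / 2048 = 2.441 mV.
Input sits at 1727.324 steps above V_low.
round(1727.324) = 1727.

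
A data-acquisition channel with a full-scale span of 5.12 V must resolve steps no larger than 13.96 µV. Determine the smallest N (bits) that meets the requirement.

19 bits

Number of steps required ≥ 5.12 V / 13.96 µV = 366762.18.
Need 2^N ≥ 366762.18; 2^18 = 262144, 2^19 = 524288.
Minimum N = 19.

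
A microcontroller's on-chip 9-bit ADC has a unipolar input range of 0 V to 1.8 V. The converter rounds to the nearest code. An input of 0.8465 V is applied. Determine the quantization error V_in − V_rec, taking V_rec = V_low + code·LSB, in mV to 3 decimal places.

-0.766 mV

Step size: 1.8 V ÷ 2^9 = 3.516 mV.
(V_in − V_low)/LSB = (0.8465 − 0)/0.00351563 = 240.7822 → code 241 (round).
Reconstructed: 0.84726563 V.
Difference: -0.000765625 V → -0.766 mV.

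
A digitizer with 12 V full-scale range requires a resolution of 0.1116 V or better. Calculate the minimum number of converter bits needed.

7 bits

Number of steps required ≥ 12 V / 0.1116 V = 107.53.
Need 2^N ≥ 107.53; 2^6 = 64, 2^7 = 128.
Minimum N = 7.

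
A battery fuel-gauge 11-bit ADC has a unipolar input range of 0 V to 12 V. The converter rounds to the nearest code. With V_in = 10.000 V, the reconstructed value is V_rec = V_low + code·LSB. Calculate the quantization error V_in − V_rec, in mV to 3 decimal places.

Step size: 12 V ÷ 2^11 = 5.859 mV.
(10.000 − 0)/0.00585938 = 1706.6667; round gives code 1707.
Reconstructed: 10.001953 V.
Difference: -0.00195312 V → -1.953 mV.

-1.953 mV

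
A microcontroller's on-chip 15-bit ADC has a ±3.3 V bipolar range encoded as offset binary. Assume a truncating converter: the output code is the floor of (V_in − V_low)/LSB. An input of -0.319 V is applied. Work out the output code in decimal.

With 32768 levels over 6.6 V, one step is 201.42 µV.
Input sits at 14800.213 steps above V_low.
So the output code is 14800.

code 14800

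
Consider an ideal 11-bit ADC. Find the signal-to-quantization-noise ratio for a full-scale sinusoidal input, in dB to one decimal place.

SNR ≈ 6.02·N + 1.76 dB = 6.02·11 + 1.76 = 67.98 dB.

68.0 dB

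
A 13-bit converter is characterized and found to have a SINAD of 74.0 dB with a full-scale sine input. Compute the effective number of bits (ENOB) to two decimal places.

ENOB = (SINAD − 1.76) / 6.02 = (74.0 − 1.76)/6.02 = 12.000.

12.00 bits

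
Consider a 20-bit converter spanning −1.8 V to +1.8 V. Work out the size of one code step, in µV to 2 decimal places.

Full-scale span = 3.6 V.
LSB = 3.6 / 2^20 = 3.6 / 1048576 = 3.43323e-06 V = 3.43 µV.

3.43 µV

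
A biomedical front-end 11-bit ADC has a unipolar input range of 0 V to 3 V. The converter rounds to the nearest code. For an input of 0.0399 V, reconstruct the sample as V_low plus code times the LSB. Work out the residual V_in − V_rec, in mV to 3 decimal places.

Step size: 3 V ÷ 2^11 = 1.465 mV.
Scaled input = 27.2384 LSBs, so code = 27.
Code 27 maps back to 0 + 27×0.00146484 V = 0.039550781 V.
Difference: 0.000349219 V → 0.349 mV.

0.349 mV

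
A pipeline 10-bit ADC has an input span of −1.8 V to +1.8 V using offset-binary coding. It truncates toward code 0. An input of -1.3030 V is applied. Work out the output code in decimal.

LSB = 3.6 V / 1024 = 3.516 mV.
(-1.3030 − (−1.8)) / 0.00351563 = 141.369 LSBs.
So the output code is 141.

code 141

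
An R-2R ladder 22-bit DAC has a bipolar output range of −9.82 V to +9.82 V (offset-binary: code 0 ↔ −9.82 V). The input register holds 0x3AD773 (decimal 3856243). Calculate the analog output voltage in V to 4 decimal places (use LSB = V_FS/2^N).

LSB = 19.64 V / 2^22 = 4.68 µV.
Code 0x3AD773 = 3856243 decimal.
V_out = (−9.82) + 3856243 × 4.68254e-06 V = 8.23702 V.

8.2370 V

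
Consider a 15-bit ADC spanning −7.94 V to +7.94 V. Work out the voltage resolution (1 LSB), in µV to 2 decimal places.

Full-scale span = 15.88 V.
LSB = 15.88 / 2^15 = 15.88 / 32768 = 0.000484619 V = 484.62 µV.

484.62 µV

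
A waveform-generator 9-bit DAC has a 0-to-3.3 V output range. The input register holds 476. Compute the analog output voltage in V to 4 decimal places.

3.0680 V

LSB = 3.3 V / 2^9 = 6.445 mV.
V_out = 0 + 476 × 0.00644531 V = 3.06797 V.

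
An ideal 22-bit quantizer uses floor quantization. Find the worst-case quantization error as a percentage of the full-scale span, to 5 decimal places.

Truncating → worst-case error = 1 LSB = V_FS/2^22, so 100/4194304 = 2.38419e-05 % of full scale.

0.00002 %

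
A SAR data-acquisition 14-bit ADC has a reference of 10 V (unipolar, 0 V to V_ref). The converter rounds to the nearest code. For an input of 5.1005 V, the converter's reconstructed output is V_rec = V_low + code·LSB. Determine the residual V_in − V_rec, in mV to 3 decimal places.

-0.208 mV

One LSB is 10 V / 16384 = 0.610 mV.
(5.1005 − 0)/0.000610352 = 8356.6592; round gives code 8357.
Code 8357 maps back to 0 + 8357×0.000610352 V = 5.100708 V.
V_in − V_rec = -0.000208008 V = -0.208 mV.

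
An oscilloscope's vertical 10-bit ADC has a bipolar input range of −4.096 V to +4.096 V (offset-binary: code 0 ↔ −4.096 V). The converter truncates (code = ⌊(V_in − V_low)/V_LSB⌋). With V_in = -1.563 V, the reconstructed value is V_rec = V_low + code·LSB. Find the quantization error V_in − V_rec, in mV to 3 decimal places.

5.000 mV

One LSB is 8.192 V / 1024 = 8.000 mV.
(V_in − V_low)/LSB = (-1.563 − (−4.096))/0.008 = 316.6250 → code 316 (floor).
Code 316 maps back to (−4.096) + 316×0.008 V = -1.568 V.
Difference: 0.005 V → 5.000 mV.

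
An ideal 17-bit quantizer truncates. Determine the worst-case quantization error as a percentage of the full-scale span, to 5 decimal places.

0.00076 %

Truncating → worst-case error = 1 LSB = V_FS/2^17, so 100/131072 = 0.000762939 % of full scale.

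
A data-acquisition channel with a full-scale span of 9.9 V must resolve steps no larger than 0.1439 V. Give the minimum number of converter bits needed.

Number of steps required ≥ 9.9 V / 0.1439 V = 68.80.
Need 2^N ≥ 68.80; 2^6 = 64, 2^7 = 128.
Minimum N = 7.

7 bits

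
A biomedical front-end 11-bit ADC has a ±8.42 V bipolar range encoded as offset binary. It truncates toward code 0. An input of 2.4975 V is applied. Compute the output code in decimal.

code 1327

LSB = 16.84 V / 2048 = 8.223 mV.
(2.4975 − (−8.42)) / 0.00822266 = 1327.734 LSBs.
So the output code is 1327.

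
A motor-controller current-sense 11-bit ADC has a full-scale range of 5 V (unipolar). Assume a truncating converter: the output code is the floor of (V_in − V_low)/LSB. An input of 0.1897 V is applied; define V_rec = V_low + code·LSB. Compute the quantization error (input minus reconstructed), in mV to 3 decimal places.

LSB = 5/2^11 = 2.441 mV.
(0.1897 − 0)/0.00244141 = 77.7011; ⌊·⌋ gives code 77.
Code 77 maps back to 0 + 77×0.00244141 V = 0.18798828 V.
Error = 0.1897 − 0.18798828 = 0.00171172 V = 1.712 mV.

1.712 mV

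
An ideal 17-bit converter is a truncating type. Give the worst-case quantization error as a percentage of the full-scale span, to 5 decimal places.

0.00076 %

Truncating → worst-case error = 1 LSB = V_FS/2^17, so 100/131072 = 0.000762939 % of full scale.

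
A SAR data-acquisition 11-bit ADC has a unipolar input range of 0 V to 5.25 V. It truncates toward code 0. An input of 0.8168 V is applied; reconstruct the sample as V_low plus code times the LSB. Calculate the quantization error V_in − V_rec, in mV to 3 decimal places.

1.614 mV

One LSB is 5.25 V / 2048 = 2.563 mV.
Scaled input = 318.6298 LSBs, so code = 318.
V_rec = 0 + 318·0.00256348 = 0.81518555 V.
Error = 0.8168 − 0.81518555 = 0.00161445 V = 1.614 mV.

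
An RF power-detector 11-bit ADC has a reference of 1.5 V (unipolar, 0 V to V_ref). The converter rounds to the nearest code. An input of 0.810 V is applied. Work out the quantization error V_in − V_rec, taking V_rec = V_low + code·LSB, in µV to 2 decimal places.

-58.59 µV

One LSB is 1.5 V / 2048 = 0.732 mV.
(0.810 − 0)/0.000732422 = 1105.9200; round gives code 1106.
V_rec = 0 + 1106·0.000732422 = 0.81005859 V.
V_in − V_rec = -5.85937e-05 V = -58.59 µV.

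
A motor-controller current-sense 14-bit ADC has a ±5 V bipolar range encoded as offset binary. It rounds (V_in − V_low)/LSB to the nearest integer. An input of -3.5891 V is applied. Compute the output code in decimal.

code 2312

Full-scale span = 10 V; LSB = 10/2^14 = 0.610 mV.
(-3.5891 − (−5)) / 0.000610352 = 2311.619 LSBs.
Round → code 2312.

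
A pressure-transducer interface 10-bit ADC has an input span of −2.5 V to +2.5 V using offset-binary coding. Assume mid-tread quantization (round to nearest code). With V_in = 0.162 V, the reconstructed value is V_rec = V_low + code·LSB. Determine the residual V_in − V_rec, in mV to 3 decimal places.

0.867 mV

LSB = 5/2^10 = 4.883 mV.
Scaled input = 545.1776 LSBs, so code = 545.
Reconstructed: 0.16113281 V.
V_in − V_rec = 0.000867188 V = 0.867 mV.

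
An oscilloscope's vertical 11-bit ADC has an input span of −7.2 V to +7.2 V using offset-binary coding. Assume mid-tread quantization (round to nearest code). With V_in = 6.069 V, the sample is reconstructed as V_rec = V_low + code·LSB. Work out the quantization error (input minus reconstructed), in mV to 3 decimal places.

Step size: 14.4 V ÷ 2^11 = 7.031 mV.
(V_in − V_low)/LSB = (6.069 − (−7.2))/0.00703125 = 1887.1467 → code 1887 (round).
Reconstructed: 6.0679688 V.
Difference: 0.00103125 V → 1.031 mV.

1.031 mV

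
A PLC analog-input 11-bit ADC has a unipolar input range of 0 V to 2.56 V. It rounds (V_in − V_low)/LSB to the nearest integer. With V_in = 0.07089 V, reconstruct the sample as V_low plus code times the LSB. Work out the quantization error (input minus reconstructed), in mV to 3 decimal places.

-0.360 mV

One LSB is 2.56 V / 2048 = 1.250 mV.
Scaled input = 56.7120 LSBs, so code = 57.
V_rec = 0 + 57·0.00125 = 0.07125 V.
V_in − V_rec = -0.00036 V = -0.360 mV.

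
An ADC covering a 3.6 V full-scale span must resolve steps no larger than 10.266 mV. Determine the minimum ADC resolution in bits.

Number of steps required ≥ 3.6 V / 10.266 mV = 350.67.
Need 2^N ≥ 350.67; 2^8 = 256, 2^9 = 512.
Minimum N = 9.

9 bits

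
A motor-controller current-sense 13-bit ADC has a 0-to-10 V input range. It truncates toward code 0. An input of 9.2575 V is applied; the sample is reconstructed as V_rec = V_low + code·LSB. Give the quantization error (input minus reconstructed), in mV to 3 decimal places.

0.908 mV

LSB = 10/2^13 = 1.221 mV.
(V_in − V_low)/LSB = (9.2575 − 0)/0.0012207 = 7583.7440 → code 7583 (floor).
Code 7583 maps back to 0 + 7583×0.0012207 V = 9.2565918 V.
V_in − V_rec = 0.000908203 V = 0.908 mV.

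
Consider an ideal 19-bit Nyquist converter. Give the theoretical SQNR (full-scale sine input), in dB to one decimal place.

116.1 dB

SNR ≈ 6.02·N + 1.76 dB = 6.02·19 + 1.76 = 116.14 dB.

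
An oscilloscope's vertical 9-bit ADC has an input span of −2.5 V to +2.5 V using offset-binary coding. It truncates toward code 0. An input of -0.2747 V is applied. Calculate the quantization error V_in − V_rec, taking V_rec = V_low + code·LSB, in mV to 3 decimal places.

8.503 mV

LSB = 5/2^9 = 9.766 mV.
(V_in − V_low)/LSB = (-0.2747 − (−2.5))/0.00976562 = 227.8707 → code 227 (floor).
Reconstructed: -0.28320312 V.
V_in − V_rec = 0.00850313 V = 8.503 mV.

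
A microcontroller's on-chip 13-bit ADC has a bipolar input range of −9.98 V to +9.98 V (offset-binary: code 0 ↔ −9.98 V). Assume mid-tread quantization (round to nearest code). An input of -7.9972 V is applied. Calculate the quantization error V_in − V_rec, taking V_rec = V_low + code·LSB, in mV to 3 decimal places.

-0.530 mV

Step size: 19.96 V ÷ 2^13 = 2.437 mV.
(-7.9972 − (−9.98))/0.00243652 = 813.7824; round gives code 814.
V_rec = (−9.98) + 814·0.00243652 = -7.9966699 V.
Error = -7.9972 − (−7.9966699) = -0.000530078 V = -0.530 mV.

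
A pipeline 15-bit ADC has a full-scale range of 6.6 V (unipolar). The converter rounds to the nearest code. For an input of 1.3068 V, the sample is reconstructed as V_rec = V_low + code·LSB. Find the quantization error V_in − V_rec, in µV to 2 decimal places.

One LSB is 6.6 V / 32768 = 201.42 µV.
(V_in − V_low)/LSB = (1.3068 − 0)/0.000201416 = 6488.0640 → code 6488 (round).
Code 6488 maps back to 0 + 6488×0.000201416 V = 1.3067871 V.
Error = 1.3068 − 1.3067871 = 1.28906e-05 V = 12.89 µV.

12.89 µV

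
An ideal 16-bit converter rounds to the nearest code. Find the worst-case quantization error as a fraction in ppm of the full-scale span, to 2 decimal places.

Rounding → worst-case error = ½ LSB = V_FS/2^17, so 1e+06/131072 = 7.62939 ppm of full scale.

7.63 ppm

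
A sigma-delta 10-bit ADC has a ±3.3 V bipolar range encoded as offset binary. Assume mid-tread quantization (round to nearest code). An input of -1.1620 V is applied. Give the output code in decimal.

code 332

With 1024 levels over 6.6 V, one step is 6.445 mV.
(-1.1620 − (−3.3)) / 0.00644531 = 331.714 LSBs.
So the output code is 332.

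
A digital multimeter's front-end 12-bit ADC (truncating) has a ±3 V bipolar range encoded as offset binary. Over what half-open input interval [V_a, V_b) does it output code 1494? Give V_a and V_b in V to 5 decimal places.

LSB = 6/2^12 = 1.465 mV.
V_a = V_low + 1494·LSB = -0.811523 V; V_b = V_low + 1495·LSB = -0.810059 V.

[-0.81152 V, -0.81006 V)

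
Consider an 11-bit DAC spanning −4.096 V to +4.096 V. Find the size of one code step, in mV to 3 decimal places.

Full-scale span = 8.192 V.
LSB = 8.192 / 2^11 = 8.192 / 2048 = 0.004 V = 4.000 mV.

4.000 mV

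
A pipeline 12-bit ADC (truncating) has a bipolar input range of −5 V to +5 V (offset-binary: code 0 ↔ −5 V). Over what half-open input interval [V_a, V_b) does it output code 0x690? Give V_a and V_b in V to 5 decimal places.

LSB = 10/2^12 = 2.441 mV.
Code 0x690 = 1680 decimal.
V_a = V_low + 1680·LSB = -0.898438 V; V_b = V_low + 1681·LSB = -0.895996 V.

[-0.89844 V, -0.89600 V)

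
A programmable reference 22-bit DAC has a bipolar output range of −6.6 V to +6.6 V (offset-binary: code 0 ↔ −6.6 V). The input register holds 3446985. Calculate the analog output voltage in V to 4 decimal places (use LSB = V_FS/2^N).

4.2481 V

LSB = 13.2 V / 2^22 = 3.15 µV.
V_out = (−6.6) + 3446985 × 3.14713e-06 V = 4.24809 V.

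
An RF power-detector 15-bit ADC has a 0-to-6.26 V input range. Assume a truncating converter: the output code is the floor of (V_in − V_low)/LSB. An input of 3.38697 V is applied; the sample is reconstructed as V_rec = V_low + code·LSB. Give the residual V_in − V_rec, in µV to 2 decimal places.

21.15 µV

One LSB is 6.26 V / 32768 = 191.04 µV.
Scaled input = 17729.1107 LSBs, so code = 17729.
V_rec = 0 + 17729·0.00019104 = 3.3869489 V.
Error = 3.38697 − 3.3869489 = 2.11475e-05 V = 21.15 µV.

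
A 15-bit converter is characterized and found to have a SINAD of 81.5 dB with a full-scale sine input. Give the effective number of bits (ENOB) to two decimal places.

13.25 bits

ENOB = (SINAD − 1.76) / 6.02 = (81.5 − 1.76)/6.02 = 13.246.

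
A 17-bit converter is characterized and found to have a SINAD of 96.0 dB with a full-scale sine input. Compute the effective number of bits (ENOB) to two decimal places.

15.65 bits

ENOB = (SINAD − 1.76) / 6.02 = (96.0 − 1.76)/6.02 = 15.654.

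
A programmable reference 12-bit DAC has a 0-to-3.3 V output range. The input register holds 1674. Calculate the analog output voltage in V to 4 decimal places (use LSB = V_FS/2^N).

1.3487 V

LSB = 3.3 V / 2^12 = 0.806 mV.
V_out = 0 + 1674 × 0.000805664 V = 1.34868 V.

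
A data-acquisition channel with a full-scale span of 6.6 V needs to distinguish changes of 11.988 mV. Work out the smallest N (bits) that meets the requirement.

10 bits

Number of steps required ≥ 6.6 V / 11.988 mV = 550.55.
Need 2^N ≥ 550.55; 2^9 = 512, 2^10 = 1024.
Minimum N = 10.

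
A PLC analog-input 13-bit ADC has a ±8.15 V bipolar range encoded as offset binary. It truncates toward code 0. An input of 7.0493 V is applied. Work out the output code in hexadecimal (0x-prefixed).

code 0x1DD6 (decimal 7638)

LSB = 16.3 V / 8192 = 1.990 mV.
(7.0493 − (−8.15)) / 0.00198975 = 7638.814 LSBs.
So the output code is 7638.
In hexadecimal (0x-prefixed): 0x1DD6.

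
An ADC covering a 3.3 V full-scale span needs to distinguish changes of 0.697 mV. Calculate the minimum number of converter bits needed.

Number of steps required ≥ 3.3 V / 0.697 mV = 4734.58.
Need 2^N ≥ 4734.58; 2^12 = 4096, 2^13 = 8192.
Minimum N = 13.

13 bits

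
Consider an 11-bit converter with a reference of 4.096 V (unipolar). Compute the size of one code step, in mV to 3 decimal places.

Full-scale span = 4.096 V.
LSB = 4.096 / 2^11 = 4.096 / 2048 = 0.002 V = 2.000 mV.

2.000 mV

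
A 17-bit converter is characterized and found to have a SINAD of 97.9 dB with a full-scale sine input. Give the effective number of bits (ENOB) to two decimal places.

15.97 bits

ENOB = (SINAD − 1.76) / 6.02 = (97.9 − 1.76)/6.02 = 15.970.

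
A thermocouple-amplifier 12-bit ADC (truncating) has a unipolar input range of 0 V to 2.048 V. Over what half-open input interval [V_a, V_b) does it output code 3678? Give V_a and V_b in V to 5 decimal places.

LSB = 2.048/2^12 = 0.500 mV.
V_a = V_low + 3678·LSB = 1.839 V; V_b = V_low + 3679·LSB = 1.8395 V.

[1.83900 V, 1.83950 V)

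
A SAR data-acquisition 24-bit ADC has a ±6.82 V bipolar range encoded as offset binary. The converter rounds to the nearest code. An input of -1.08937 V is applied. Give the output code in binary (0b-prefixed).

With 16777216 levels over 13.64 V, one step is 0.81 µV.
(V_in − V_low)/LSB = (-1.08937 − (−6.82)) / 8.13007e-07 = 7048681.622.
Round → code 7048682.
In binary (0b-prefixed): 0b11010111000110111101010.

code 0b11010111000110111101010 (decimal 7048682)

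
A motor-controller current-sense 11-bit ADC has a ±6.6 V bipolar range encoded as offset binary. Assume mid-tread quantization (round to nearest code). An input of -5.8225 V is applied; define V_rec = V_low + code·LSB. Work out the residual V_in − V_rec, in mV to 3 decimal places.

-2.383 mV

LSB = 13.2/2^11 = 6.445 mV.
(V_in − V_low)/LSB = (-5.8225 − (−6.6))/0.00644531 = 120.6303 → code 121 (round).
Code 121 maps back to (−6.6) + 121×0.00644531 V = -5.8201172 V.
V_in − V_rec = -0.00238281 V = -2.383 mV.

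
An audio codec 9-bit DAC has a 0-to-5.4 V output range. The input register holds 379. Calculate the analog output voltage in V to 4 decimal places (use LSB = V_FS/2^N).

3.9973 V

LSB = 5.4 V / 2^9 = 10.547 mV.
V_out = 0 + 379 × 0.0105469 V = 3.99727 V.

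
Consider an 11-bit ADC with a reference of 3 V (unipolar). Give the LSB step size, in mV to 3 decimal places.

1.465 mV

Full-scale span = 3 V.
LSB = 3 / 2^11 = 3 / 2048 = 0.00146484 V = 1.465 mV.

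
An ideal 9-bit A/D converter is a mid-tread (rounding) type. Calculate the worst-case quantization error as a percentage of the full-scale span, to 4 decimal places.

Rounding → worst-case error = ½ LSB = V_FS/2^10, so 100/1024 = 0.0976562 % of full scale.

0.0977 %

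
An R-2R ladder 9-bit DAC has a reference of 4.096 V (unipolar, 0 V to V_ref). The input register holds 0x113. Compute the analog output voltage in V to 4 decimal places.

LSB = 4.096 V / 2^9 = 8.000 mV.
Code 0x113 = 275 decimal.
V_out = 0 + 275 × 0.008 V = 2.2 V.

2.2000 V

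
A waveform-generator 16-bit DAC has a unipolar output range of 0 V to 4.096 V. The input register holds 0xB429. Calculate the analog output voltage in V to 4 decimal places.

2.8826 V

LSB = 4.096 V / 2^16 = 62.50 µV.
Code 0xB429 = 46121 decimal.
V_out = 0 + 46121 × 6.25e-05 V = 2.88256 V.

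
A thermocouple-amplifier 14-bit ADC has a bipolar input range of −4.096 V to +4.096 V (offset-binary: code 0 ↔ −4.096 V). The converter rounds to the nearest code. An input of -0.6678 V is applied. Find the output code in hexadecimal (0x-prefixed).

With 16384 levels over 8.192 V, one step is 0.500 mV.
(-0.6678 − (−4.096)) / 0.0005 = 6856.400 LSBs.
round(6856.400) = 6856.
In hexadecimal (0x-prefixed): 0x1AC8.

code 0x1AC8 (decimal 6856)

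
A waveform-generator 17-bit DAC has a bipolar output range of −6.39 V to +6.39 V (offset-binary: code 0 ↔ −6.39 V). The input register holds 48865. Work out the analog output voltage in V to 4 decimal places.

LSB = 12.78 V / 2^17 = 97.50 µV.
V_out = (−6.39) + 48865 × 9.75037e-05 V = -1.62548 V.

-1.6255 V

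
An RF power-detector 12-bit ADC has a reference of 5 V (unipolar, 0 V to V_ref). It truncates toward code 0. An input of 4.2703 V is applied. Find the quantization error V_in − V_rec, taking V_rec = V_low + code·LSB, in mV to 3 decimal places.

Step size: 5 V ÷ 2^12 = 1.221 mV.
(4.2703 − 0)/0.0012207 = 3498.2298; ⌊·⌋ gives code 3498.
Reconstructed: 4.2700195 V.
Error = 4.2703 − 4.2700195 = 0.000280469 V = 0.280 mV.

0.280 mV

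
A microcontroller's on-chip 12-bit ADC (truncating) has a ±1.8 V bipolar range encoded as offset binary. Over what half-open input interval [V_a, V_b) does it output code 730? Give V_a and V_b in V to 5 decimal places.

[-1.15840 V, -1.15752 V)

LSB = 3.6/2^12 = 0.879 mV.
V_a = V_low + 730·LSB = -1.1584 V; V_b = V_low + 731·LSB = -1.15752 V.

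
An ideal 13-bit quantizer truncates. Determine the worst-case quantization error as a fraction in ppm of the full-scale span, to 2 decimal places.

Truncating → worst-case error = 1 LSB = V_FS/2^13, so 1e+06/8192 = 122.07 ppm of full scale.

122.07 ppm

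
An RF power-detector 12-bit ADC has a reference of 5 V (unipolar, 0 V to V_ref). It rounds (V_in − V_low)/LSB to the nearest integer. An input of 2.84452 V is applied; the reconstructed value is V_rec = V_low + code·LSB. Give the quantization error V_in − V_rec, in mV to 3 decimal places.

0.282 mV

One LSB is 5 V / 4096 = 1.221 mV.
Scaled input = 2330.2308 LSBs, so code = 2330.
Code 2330 maps back to 0 + 2330×0.0012207 V = 2.8442383 V.
V_in − V_rec = 0.000281719 V = 0.282 mV.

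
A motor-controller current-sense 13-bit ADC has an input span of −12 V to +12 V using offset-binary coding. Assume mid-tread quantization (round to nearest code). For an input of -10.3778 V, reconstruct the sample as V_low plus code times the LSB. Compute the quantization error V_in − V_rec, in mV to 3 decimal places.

-0.847 mV

LSB = 24/2^13 = 2.930 mV.
(-10.3778 − (−12))/0.00292969 = 553.7109; round gives code 554.
Reconstructed: -10.376953 V.
Difference: -0.000846875 V → -0.847 mV.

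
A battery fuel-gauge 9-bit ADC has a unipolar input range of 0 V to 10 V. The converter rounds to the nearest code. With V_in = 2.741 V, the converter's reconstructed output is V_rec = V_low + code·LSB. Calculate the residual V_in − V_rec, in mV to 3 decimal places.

LSB = 10/2^9 = 19.531 mV.
Scaled input = 140.3392 LSBs, so code = 140.
Code 140 maps back to 0 + 140×0.0195312 V = 2.734375 V.
V_in − V_rec = 0.006625 V = 6.625 mV.

6.625 mV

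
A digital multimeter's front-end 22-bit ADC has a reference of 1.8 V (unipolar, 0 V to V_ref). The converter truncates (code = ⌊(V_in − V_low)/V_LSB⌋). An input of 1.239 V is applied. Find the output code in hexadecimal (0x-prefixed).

code 0x2C0DA7 (decimal 2887079)

With 4194304 levels over 1.8 V, one step is 0.43 µV.
(1.239 − 0) / 4.29153e-07 = 2887079.253 LSBs.
So the output code is 2887079.
In hexadecimal (0x-prefixed): 0x2C0DA7.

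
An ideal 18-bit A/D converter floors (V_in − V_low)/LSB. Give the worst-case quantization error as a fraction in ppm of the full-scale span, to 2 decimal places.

Truncating → worst-case error = 1 LSB = V_FS/2^18, so 1e+06/262144 = 3.8147 ppm of full scale.

3.81 ppm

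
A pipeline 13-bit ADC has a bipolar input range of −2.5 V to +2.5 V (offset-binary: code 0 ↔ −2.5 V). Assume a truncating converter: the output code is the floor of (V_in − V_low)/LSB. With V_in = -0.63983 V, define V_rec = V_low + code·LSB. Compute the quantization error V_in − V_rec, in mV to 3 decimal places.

0.429 mV

Step size: 5 V ÷ 2^13 = 0.610 mV.
(V_in − V_low)/LSB = (-0.63983 − (−2.5))/0.000610352 = 3047.7025 → code 3047 (floor).
Code 3047 maps back to (−2.5) + 3047×0.000610352 V = -0.64025879 V.
Difference: 0.000428789 V → 0.429 mV.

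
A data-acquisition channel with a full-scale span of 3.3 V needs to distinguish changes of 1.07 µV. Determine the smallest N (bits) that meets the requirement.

22 bits

Number of steps required ≥ 3.3 V / 1.07 µV = 3084112.15.
Need 2^N ≥ 3084112.15; 2^21 = 2097152, 2^22 = 4194304.
Minimum N = 22.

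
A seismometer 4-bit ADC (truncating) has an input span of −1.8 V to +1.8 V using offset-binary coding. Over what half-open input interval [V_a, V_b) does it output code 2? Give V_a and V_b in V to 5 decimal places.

[-1.35000 V, -1.12500 V)

LSB = 3.6/2^4 = 225.000 mV.
V_a = V_low + 2·LSB = -1.35 V; V_b = V_low + 3·LSB = -1.125 V.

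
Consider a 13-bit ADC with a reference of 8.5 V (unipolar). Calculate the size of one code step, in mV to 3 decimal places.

Full-scale span = 8.5 V.
LSB = 8.5 / 2^13 = 8.5 / 8192 = 0.0010376 V = 1.038 mV.

1.038 mV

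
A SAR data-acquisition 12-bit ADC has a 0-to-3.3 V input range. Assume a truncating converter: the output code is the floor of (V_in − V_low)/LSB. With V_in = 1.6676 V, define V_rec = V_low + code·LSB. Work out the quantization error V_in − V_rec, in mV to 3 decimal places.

0.681 mV

One LSB is 3.3 V / 4096 = 0.806 mV.
(V_in − V_low)/LSB = (1.6676 − 0)/0.000805664 = 2069.8453 → code 2069 (floor).
Reconstructed: 1.6669189 V.
Difference: 0.000681055 V → 0.681 mV.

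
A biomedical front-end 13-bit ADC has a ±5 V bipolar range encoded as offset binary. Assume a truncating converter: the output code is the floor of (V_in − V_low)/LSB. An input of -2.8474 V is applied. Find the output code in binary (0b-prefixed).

With 8192 levels over 10 V, one step is 1.221 mV.
(-2.8474 − (−5)) / 0.0012207 = 1763.410 LSBs.
⌊·⌋(1763.410) = 1763.
In binary (0b-prefixed): 0b11011100011.

code 0b11011100011 (decimal 1763)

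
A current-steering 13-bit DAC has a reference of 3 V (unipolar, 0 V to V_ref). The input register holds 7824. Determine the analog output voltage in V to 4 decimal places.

2.8652 V

LSB = 3 V / 2^13 = 366.21 µV.
V_out = 0 + 7824 × 0.000366211 V = 2.86523 V.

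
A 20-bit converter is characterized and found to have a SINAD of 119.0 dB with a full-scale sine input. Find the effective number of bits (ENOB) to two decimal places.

19.48 bits

ENOB = (SINAD − 1.76) / 6.02 = (119.0 − 1.76)/6.02 = 19.475.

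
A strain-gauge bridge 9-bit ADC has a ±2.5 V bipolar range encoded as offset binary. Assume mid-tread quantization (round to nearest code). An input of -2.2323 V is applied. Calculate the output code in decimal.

code 27

With 512 levels over 5 V, one step is 9.766 mV.
(-2.2323 − (−2.5)) / 0.00976562 = 27.412 LSBs.
Round → code 27.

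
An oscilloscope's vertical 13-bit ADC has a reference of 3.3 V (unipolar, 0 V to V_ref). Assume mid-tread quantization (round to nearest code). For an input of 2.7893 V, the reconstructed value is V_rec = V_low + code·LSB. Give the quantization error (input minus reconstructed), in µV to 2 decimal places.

Step size: 3.3 V ÷ 2^13 = 402.83 µV.
(2.7893 − 0)/0.000402832 = 6924.2259; round gives code 6924.
Reconstructed: 2.789209 V.
V_in − V_rec = 9.10156e-05 V = 91.02 µV.

91.02 µV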